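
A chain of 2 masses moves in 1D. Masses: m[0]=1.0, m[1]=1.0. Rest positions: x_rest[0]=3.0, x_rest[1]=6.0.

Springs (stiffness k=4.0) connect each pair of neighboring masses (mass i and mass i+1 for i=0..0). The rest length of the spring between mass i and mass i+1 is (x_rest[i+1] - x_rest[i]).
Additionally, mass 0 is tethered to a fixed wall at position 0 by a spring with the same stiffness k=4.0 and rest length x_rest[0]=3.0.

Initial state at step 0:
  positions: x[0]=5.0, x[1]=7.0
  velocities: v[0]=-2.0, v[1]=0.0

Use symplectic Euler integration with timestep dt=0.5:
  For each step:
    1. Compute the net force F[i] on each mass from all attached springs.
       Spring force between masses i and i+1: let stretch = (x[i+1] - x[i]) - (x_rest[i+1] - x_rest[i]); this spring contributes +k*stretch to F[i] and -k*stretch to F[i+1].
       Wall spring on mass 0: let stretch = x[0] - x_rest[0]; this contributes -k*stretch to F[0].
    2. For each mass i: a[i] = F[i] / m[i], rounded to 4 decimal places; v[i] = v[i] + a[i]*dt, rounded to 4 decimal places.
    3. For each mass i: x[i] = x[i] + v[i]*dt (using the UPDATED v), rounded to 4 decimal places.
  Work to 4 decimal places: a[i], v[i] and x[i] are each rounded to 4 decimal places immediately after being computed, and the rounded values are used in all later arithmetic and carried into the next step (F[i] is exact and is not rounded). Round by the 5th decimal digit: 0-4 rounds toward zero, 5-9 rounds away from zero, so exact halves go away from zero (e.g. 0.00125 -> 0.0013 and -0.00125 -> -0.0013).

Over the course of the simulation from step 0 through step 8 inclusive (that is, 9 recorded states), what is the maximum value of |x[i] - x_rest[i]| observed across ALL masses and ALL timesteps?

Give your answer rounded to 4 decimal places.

Step 0: x=[5.0000 7.0000] v=[-2.0000 0.0000]
Step 1: x=[1.0000 8.0000] v=[-8.0000 2.0000]
Step 2: x=[3.0000 5.0000] v=[4.0000 -6.0000]
Step 3: x=[4.0000 3.0000] v=[2.0000 -4.0000]
Step 4: x=[0.0000 5.0000] v=[-8.0000 4.0000]
Step 5: x=[1.0000 5.0000] v=[2.0000 0.0000]
Step 6: x=[5.0000 4.0000] v=[8.0000 -2.0000]
Step 7: x=[3.0000 7.0000] v=[-4.0000 6.0000]
Step 8: x=[2.0000 9.0000] v=[-2.0000 4.0000]
Max displacement = 3.0000

Answer: 3.0000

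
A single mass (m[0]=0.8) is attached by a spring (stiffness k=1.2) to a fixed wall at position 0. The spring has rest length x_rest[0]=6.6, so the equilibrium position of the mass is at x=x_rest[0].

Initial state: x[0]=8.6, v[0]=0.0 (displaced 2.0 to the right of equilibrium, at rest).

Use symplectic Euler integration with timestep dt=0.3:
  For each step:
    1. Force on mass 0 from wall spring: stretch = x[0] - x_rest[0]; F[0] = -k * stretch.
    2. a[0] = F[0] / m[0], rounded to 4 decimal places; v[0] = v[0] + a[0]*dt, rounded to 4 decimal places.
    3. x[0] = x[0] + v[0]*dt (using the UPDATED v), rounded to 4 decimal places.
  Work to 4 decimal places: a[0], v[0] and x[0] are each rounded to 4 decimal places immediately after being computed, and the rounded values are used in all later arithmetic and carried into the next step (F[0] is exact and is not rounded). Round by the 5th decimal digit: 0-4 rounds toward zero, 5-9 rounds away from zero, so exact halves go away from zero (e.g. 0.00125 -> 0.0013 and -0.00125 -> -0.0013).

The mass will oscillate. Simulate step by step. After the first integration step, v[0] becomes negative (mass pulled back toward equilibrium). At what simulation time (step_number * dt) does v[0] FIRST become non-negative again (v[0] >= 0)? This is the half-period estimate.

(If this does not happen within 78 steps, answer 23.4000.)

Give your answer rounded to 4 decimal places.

Answer: 2.7000

Derivation:
Step 0: x=[8.6000] v=[0.0000]
Step 1: x=[8.3300] v=[-0.9000]
Step 2: x=[7.8265] v=[-1.6785]
Step 3: x=[7.1574] v=[-2.2304]
Step 4: x=[6.4130] v=[-2.4812]
Step 5: x=[5.6939] v=[-2.3971]
Step 6: x=[5.0971] v=[-1.9893]
Step 7: x=[4.7032] v=[-1.3130]
Step 8: x=[4.5654] v=[-0.4594]
Step 9: x=[4.7023] v=[0.4562]
First v>=0 after going negative at step 9, time=2.7000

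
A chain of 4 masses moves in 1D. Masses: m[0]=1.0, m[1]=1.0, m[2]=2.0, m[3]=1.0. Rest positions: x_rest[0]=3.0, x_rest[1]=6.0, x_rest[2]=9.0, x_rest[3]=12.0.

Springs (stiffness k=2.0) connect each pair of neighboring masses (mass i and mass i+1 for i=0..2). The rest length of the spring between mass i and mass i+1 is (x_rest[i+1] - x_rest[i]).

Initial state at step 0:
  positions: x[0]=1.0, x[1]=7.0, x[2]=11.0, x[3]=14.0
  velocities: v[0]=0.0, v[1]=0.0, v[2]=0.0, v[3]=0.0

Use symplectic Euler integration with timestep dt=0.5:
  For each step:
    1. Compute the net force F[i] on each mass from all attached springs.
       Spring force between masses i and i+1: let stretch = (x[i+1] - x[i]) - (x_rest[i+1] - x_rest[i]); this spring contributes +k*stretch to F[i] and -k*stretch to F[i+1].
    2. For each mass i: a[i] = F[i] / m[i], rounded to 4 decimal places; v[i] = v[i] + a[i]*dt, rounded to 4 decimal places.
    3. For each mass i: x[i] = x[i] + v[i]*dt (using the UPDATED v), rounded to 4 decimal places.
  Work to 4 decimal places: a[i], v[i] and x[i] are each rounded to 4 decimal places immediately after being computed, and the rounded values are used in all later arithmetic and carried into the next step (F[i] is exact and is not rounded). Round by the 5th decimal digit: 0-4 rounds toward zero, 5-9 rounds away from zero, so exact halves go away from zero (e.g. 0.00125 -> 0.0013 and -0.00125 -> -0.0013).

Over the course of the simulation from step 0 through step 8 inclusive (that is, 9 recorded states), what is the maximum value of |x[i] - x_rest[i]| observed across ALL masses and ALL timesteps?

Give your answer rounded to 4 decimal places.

Step 0: x=[1.0000 7.0000 11.0000 14.0000] v=[0.0000 0.0000 0.0000 0.0000]
Step 1: x=[2.5000 6.0000 10.7500 14.0000] v=[3.0000 -2.0000 -0.5000 0.0000]
Step 2: x=[4.2500 5.6250 10.1250 13.8750] v=[3.5000 -0.7500 -1.2500 -0.2500]
Step 3: x=[5.1875 6.8125 9.3125 13.3750] v=[1.8750 2.3750 -1.6250 -1.0000]
Step 4: x=[5.4375 8.4375 8.8906 12.3438] v=[0.5000 3.2500 -0.8438 -2.0625]
Step 5: x=[5.6875 8.7891 9.2188 11.0860] v=[0.5000 0.7031 0.6563 -2.5157]
Step 6: x=[5.9883 7.8047 9.9064 10.3946] v=[0.6016 -1.9688 1.3751 -1.3829]
Step 7: x=[5.6973 6.9630 10.1906 10.9591] v=[-0.5820 -1.6835 0.5684 1.1289]
Step 8: x=[4.5392 7.1022 9.8600 12.6393] v=[-2.3163 0.2784 -0.6612 3.3604]
Max displacement = 2.9883

Answer: 2.9883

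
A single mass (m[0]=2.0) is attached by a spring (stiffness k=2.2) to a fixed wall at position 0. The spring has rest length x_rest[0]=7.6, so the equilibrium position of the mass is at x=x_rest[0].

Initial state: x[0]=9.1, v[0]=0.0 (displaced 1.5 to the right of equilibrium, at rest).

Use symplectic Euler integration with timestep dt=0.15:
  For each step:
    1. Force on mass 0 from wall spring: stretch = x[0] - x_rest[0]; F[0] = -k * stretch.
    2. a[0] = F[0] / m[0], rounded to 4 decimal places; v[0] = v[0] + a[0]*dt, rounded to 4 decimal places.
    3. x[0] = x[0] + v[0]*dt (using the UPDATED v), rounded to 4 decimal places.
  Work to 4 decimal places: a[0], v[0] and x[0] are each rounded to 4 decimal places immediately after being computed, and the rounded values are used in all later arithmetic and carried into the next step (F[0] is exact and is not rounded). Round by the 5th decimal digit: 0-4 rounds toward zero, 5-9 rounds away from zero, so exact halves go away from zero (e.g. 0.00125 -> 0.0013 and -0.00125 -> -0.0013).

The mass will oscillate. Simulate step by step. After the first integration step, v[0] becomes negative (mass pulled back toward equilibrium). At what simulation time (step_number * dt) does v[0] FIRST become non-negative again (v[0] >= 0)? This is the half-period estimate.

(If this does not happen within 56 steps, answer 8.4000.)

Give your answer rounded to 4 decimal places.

Step 0: x=[9.1000] v=[0.0000]
Step 1: x=[9.0629] v=[-0.2475]
Step 2: x=[8.9896] v=[-0.4889]
Step 3: x=[8.8819] v=[-0.7182]
Step 4: x=[8.7424] v=[-0.9297]
Step 5: x=[8.5747] v=[-1.1182]
Step 6: x=[8.3829] v=[-1.2790]
Step 7: x=[8.1717] v=[-1.4082]
Step 8: x=[7.9463] v=[-1.5025]
Step 9: x=[7.7124] v=[-1.5596]
Step 10: x=[7.4757] v=[-1.5781]
Step 11: x=[7.2421] v=[-1.5576]
Step 12: x=[7.0173] v=[-1.4985]
Step 13: x=[6.8069] v=[-1.4024]
Step 14: x=[6.6162] v=[-1.2715]
Step 15: x=[6.4498] v=[-1.1092]
Step 16: x=[6.3119] v=[-0.9194]
Step 17: x=[6.2059] v=[-0.7069]
Step 18: x=[6.1344] v=[-0.4769]
Step 19: x=[6.0991] v=[-0.2351]
Step 20: x=[6.1010] v=[0.0126]
First v>=0 after going negative at step 20, time=3.0000

Answer: 3.0000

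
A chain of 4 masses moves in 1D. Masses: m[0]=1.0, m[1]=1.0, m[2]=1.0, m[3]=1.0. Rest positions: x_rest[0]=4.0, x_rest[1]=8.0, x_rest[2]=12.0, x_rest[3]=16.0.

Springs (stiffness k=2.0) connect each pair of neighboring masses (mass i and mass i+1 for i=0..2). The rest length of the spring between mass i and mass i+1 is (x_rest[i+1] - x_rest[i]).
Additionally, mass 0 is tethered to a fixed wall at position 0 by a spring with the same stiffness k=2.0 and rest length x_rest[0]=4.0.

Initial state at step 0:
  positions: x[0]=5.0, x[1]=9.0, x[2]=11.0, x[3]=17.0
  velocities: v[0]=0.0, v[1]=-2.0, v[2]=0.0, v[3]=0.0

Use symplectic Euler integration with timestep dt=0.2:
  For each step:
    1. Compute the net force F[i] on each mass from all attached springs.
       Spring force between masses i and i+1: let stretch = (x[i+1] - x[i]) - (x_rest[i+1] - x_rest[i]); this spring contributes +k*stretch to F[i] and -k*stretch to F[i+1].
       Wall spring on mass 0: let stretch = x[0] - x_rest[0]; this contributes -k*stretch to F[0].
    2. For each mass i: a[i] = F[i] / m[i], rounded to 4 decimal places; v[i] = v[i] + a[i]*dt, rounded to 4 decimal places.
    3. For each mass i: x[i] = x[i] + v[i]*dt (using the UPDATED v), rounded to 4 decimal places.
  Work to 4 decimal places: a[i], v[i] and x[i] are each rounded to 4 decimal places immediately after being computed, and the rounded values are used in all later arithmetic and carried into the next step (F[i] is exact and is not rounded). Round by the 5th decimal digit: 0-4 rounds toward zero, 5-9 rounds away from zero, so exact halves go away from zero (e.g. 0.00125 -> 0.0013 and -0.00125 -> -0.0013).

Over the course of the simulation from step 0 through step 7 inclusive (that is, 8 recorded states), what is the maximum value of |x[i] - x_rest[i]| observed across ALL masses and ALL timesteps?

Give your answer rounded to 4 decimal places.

Step 0: x=[5.0000 9.0000 11.0000 17.0000] v=[0.0000 -2.0000 0.0000 0.0000]
Step 1: x=[4.9200 8.4400 11.3200 16.8400] v=[-0.4000 -2.8000 1.6000 -0.8000]
Step 2: x=[4.7280 7.8288 11.8512 16.5584] v=[-0.9600 -3.0560 2.6560 -1.4080]
Step 3: x=[4.4058 7.2913 12.4372 16.2202] v=[-1.6109 -2.6874 2.9299 -1.6909]
Step 4: x=[3.9620 6.9347 12.9141 15.8994] v=[-2.2190 -1.7832 2.3847 -1.6041]
Step 5: x=[3.4391 6.8186 13.1515 15.6598] v=[-2.6147 -0.5805 1.1871 -1.1982]
Step 6: x=[2.9114 6.9388 13.0830 15.5395] v=[-2.6385 0.6009 -0.3427 -0.6015]
Step 7: x=[2.4730 7.2283 12.7194 15.5427] v=[-2.1921 1.4476 -1.8178 0.0159]
Max displacement = 1.5270

Answer: 1.5270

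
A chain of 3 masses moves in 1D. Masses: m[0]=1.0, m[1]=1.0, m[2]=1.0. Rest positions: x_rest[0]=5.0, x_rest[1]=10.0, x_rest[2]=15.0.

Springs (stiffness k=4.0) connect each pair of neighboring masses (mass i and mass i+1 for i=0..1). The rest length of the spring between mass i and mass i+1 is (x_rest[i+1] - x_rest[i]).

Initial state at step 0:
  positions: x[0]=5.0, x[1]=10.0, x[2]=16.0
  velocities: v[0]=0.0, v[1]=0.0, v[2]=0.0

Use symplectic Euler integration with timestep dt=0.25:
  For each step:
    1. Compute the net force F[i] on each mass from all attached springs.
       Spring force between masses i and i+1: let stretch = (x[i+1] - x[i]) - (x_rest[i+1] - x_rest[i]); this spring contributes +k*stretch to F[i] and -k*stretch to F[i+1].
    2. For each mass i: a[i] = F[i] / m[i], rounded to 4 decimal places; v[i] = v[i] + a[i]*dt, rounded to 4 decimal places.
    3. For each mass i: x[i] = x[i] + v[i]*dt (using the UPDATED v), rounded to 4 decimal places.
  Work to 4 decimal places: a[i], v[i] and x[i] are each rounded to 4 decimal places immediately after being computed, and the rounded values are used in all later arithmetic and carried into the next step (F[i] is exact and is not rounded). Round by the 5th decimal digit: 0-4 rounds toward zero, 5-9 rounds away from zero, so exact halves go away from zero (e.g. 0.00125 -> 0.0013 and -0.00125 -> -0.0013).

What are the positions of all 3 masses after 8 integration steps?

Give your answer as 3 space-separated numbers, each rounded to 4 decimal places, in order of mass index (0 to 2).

Answer: 5.5865 10.2452 15.1684

Derivation:
Step 0: x=[5.0000 10.0000 16.0000] v=[0.0000 0.0000 0.0000]
Step 1: x=[5.0000 10.2500 15.7500] v=[0.0000 1.0000 -1.0000]
Step 2: x=[5.0625 10.5625 15.3750] v=[0.2500 1.2500 -1.5000]
Step 3: x=[5.2500 10.7031 15.0469] v=[0.7500 0.5625 -1.3125]
Step 4: x=[5.5508 10.5664 14.8828] v=[1.2031 -0.5468 -0.6563]
Step 5: x=[5.8555 10.2549 14.8896] v=[1.2187 -1.2460 0.0273]
Step 6: x=[6.0100 10.0022 14.9878] v=[0.6181 -1.0107 0.3926]
Step 7: x=[5.9126 9.9979 15.0896] v=[-0.3897 -0.0173 0.4070]
Step 8: x=[5.5865 10.2452 15.1684] v=[-1.3044 0.9891 0.3153]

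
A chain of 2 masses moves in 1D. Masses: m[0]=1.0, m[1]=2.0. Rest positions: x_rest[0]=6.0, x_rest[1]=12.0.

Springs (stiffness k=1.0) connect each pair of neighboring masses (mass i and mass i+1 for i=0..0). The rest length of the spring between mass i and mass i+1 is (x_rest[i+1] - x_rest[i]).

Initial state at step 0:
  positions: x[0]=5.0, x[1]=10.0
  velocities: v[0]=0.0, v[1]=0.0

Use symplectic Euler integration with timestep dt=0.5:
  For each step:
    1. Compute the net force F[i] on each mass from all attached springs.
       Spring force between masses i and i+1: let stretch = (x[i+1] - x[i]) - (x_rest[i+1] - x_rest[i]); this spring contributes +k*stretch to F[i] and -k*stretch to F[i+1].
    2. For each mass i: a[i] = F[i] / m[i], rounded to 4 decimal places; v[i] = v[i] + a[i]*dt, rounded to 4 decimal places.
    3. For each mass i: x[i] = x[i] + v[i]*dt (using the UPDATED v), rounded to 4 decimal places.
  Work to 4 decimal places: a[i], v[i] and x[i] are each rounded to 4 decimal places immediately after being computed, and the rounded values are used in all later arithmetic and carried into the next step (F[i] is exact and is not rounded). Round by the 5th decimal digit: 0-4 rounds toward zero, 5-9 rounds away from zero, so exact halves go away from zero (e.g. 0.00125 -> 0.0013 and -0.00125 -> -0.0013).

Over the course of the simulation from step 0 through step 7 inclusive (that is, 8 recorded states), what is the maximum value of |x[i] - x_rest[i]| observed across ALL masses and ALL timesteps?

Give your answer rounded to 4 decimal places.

Answer: 2.3392

Derivation:
Step 0: x=[5.0000 10.0000] v=[0.0000 0.0000]
Step 1: x=[4.7500 10.1250] v=[-0.5000 0.2500]
Step 2: x=[4.3438 10.3282] v=[-0.8125 0.4063]
Step 3: x=[3.9337 10.5333] v=[-0.8203 0.4102]
Step 4: x=[3.6735 10.6635] v=[-0.5205 0.2603]
Step 5: x=[3.6608 10.6699] v=[-0.0255 0.0128]
Step 6: x=[3.9004 10.5502] v=[0.4791 -0.2395]
Step 7: x=[4.3024 10.3492] v=[0.8040 -0.4020]
Max displacement = 2.3392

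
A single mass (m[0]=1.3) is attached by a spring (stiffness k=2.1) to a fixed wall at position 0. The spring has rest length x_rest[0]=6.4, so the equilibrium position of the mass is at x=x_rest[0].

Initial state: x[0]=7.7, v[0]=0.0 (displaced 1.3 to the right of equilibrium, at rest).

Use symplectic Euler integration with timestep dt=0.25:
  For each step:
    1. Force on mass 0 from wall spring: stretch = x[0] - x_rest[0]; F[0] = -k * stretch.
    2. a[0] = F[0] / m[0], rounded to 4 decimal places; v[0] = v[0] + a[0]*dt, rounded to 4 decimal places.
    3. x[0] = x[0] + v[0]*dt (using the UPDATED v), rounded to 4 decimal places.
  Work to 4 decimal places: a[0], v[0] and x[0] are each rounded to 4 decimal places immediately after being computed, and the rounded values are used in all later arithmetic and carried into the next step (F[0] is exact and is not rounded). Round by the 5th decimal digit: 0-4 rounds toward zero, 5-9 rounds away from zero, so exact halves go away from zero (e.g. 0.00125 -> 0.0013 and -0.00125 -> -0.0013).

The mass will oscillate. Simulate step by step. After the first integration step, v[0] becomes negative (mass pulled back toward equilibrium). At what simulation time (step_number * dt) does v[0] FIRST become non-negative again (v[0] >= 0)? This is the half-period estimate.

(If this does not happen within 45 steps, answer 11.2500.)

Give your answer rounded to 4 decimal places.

Answer: 2.5000

Derivation:
Step 0: x=[7.7000] v=[0.0000]
Step 1: x=[7.5688] v=[-0.5250]
Step 2: x=[7.3196] v=[-0.9970]
Step 3: x=[6.9775] v=[-1.3684]
Step 4: x=[6.5771] v=[-1.6016]
Step 5: x=[6.1588] v=[-1.6731]
Step 6: x=[5.7649] v=[-1.5757]
Step 7: x=[5.4351] v=[-1.3192]
Step 8: x=[5.2027] v=[-0.9295]
Step 9: x=[5.0912] v=[-0.4460]
Step 10: x=[5.1119] v=[0.0826]
First v>=0 after going negative at step 10, time=2.5000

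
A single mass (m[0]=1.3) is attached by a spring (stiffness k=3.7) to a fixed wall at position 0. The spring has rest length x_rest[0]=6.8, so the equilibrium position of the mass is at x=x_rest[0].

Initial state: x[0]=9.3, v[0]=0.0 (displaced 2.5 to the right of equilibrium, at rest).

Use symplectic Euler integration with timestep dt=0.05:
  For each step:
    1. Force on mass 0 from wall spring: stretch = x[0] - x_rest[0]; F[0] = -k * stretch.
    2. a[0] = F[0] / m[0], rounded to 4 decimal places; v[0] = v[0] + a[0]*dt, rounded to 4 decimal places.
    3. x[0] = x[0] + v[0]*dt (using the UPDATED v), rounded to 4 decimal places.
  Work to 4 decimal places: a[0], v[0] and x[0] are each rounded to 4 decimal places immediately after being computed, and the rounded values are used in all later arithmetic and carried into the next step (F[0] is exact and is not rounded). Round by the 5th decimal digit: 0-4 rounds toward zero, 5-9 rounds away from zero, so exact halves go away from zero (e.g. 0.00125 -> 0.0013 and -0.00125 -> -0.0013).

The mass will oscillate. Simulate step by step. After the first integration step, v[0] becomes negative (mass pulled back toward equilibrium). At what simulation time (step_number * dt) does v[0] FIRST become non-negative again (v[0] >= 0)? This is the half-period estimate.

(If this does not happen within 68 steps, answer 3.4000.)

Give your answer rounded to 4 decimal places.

Step 0: x=[9.3000] v=[0.0000]
Step 1: x=[9.2822] v=[-0.3558]
Step 2: x=[9.2468] v=[-0.7090]
Step 3: x=[9.1939] v=[-1.0572]
Step 4: x=[9.1240] v=[-1.3979]
Step 5: x=[9.0376] v=[-1.7286]
Step 6: x=[8.9353] v=[-2.0470]
Step 7: x=[8.8178] v=[-2.3509]
Step 8: x=[8.6859] v=[-2.6381]
Step 9: x=[8.5406] v=[-2.9065]
Step 10: x=[8.3829] v=[-3.1542]
Step 11: x=[8.2139] v=[-3.3795]
Step 12: x=[8.0349] v=[-3.5807]
Step 13: x=[7.8471] v=[-3.7564]
Step 14: x=[7.6518] v=[-3.9054]
Step 15: x=[7.4505] v=[-4.0266]
Step 16: x=[7.2445] v=[-4.1192]
Step 17: x=[7.0354] v=[-4.1825]
Step 18: x=[6.8246] v=[-4.2160]
Step 19: x=[6.6136] v=[-4.2195]
Step 20: x=[6.4040] v=[-4.1930]
Step 21: x=[6.1972] v=[-4.1366]
Step 22: x=[5.9947] v=[-4.0508]
Step 23: x=[5.7979] v=[-3.9362]
Step 24: x=[5.6082] v=[-3.7936]
Step 25: x=[5.4270] v=[-3.6240]
Step 26: x=[5.2556] v=[-3.4286]
Step 27: x=[5.0952] v=[-3.2088]
Step 28: x=[4.9469] v=[-2.9662]
Step 29: x=[4.8118] v=[-2.7025]
Step 30: x=[4.6908] v=[-2.4196]
Step 31: x=[4.5848] v=[-2.1194]
Step 32: x=[4.4946] v=[-1.8042]
Step 33: x=[4.4208] v=[-1.4761]
Step 34: x=[4.3639] v=[-1.1375]
Step 35: x=[4.3244] v=[-0.7908]
Step 36: x=[4.3025] v=[-0.4385]
Step 37: x=[4.2983] v=[-0.0831]
Step 38: x=[4.3119] v=[0.2729]
First v>=0 after going negative at step 38, time=1.9000

Answer: 1.9000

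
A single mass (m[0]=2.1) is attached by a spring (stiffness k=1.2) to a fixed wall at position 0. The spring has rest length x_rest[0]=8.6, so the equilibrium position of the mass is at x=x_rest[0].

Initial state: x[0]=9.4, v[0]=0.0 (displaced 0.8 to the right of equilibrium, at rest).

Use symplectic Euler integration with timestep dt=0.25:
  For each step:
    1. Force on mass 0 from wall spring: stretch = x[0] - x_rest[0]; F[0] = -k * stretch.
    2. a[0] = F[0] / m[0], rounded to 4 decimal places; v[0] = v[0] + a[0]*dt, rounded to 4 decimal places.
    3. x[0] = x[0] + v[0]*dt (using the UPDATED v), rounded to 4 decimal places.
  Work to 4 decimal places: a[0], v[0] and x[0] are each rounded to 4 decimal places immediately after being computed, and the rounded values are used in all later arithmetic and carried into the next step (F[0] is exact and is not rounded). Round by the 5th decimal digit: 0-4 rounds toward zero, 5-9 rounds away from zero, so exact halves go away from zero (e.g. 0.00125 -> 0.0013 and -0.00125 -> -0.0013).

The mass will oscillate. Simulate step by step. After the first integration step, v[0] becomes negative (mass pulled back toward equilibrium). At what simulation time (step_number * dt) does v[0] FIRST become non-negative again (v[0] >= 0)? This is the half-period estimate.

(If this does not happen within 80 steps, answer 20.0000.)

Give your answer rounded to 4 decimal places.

Answer: 4.2500

Derivation:
Step 0: x=[9.4000] v=[0.0000]
Step 1: x=[9.3714] v=[-0.1143]
Step 2: x=[9.3153] v=[-0.2245]
Step 3: x=[9.2336] v=[-0.3267]
Step 4: x=[9.1293] v=[-0.4172]
Step 5: x=[9.0061] v=[-0.4928]
Step 6: x=[8.8684] v=[-0.5508]
Step 7: x=[8.7211] v=[-0.5892]
Step 8: x=[8.5695] v=[-0.6065]
Step 9: x=[8.4190] v=[-0.6022]
Step 10: x=[8.2749] v=[-0.5764]
Step 11: x=[8.1424] v=[-0.5300]
Step 12: x=[8.0263] v=[-0.4646]
Step 13: x=[7.9306] v=[-0.3827]
Step 14: x=[7.8588] v=[-0.2871]
Step 15: x=[7.8135] v=[-0.1812]
Step 16: x=[7.7963] v=[-0.0689]
Step 17: x=[7.8078] v=[0.0459]
First v>=0 after going negative at step 17, time=4.2500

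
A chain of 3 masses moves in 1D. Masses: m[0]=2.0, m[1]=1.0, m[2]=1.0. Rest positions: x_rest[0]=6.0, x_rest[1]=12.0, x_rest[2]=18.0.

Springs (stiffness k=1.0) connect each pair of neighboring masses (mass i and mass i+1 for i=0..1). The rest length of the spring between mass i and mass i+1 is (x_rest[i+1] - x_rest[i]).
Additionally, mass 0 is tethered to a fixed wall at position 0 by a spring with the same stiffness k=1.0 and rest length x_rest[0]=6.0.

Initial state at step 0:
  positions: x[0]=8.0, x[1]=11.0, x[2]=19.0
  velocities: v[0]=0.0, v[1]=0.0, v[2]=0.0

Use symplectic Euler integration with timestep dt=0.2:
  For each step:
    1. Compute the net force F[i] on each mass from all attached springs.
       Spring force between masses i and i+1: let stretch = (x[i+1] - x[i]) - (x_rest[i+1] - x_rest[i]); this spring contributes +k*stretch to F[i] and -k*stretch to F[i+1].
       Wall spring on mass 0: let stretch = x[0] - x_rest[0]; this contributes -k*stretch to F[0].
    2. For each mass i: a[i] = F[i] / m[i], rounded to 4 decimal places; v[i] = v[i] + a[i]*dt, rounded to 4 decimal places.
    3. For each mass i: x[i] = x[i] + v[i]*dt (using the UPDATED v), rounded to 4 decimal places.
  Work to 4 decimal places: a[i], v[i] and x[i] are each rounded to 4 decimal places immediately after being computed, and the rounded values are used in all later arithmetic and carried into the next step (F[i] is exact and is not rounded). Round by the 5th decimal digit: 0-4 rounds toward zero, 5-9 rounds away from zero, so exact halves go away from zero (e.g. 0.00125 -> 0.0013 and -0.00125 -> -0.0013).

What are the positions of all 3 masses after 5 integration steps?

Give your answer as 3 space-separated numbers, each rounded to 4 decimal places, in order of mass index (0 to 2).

Step 0: x=[8.0000 11.0000 19.0000] v=[0.0000 0.0000 0.0000]
Step 1: x=[7.9000 11.2000 18.9200] v=[-0.5000 1.0000 -0.4000]
Step 2: x=[7.7080 11.5768 18.7712] v=[-0.9600 1.8840 -0.7440]
Step 3: x=[7.4392 12.0866 18.5746] v=[-1.3439 2.5491 -0.9829]
Step 4: x=[7.1146 12.6700 18.3585] v=[-1.6231 2.9172 -1.0805]
Step 5: x=[6.7588 13.2588 18.1549] v=[-1.7790 2.9438 -1.0182]

Answer: 6.7588 13.2588 18.1549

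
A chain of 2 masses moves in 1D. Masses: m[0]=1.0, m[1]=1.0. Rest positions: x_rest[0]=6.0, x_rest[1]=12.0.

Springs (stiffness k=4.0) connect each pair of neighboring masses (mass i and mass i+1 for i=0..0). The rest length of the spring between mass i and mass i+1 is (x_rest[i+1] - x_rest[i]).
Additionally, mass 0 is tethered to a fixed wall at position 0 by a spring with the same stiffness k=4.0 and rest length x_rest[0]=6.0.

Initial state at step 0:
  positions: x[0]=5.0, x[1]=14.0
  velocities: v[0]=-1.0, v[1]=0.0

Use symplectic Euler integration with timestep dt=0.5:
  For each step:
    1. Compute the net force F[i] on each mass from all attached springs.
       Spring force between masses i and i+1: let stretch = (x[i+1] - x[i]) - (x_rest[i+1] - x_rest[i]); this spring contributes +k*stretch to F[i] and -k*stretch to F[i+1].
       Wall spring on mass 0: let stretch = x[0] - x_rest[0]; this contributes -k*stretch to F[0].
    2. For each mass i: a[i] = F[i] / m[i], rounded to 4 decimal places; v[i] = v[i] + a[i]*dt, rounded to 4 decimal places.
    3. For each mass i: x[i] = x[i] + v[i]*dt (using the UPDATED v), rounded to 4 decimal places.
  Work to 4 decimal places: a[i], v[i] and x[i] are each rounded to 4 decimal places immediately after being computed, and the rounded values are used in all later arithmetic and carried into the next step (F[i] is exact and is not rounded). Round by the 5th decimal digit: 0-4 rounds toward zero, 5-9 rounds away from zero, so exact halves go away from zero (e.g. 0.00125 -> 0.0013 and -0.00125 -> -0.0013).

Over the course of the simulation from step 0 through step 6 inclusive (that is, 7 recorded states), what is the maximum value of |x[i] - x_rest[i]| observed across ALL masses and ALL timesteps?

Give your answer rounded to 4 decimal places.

Answer: 3.0000

Derivation:
Step 0: x=[5.0000 14.0000] v=[-1.0000 0.0000]
Step 1: x=[8.5000 11.0000] v=[7.0000 -6.0000]
Step 2: x=[6.0000 11.5000] v=[-5.0000 1.0000]
Step 3: x=[3.0000 12.5000] v=[-6.0000 2.0000]
Step 4: x=[6.5000 10.0000] v=[7.0000 -5.0000]
Step 5: x=[7.0000 10.0000] v=[1.0000 0.0000]
Step 6: x=[3.5000 13.0000] v=[-7.0000 6.0000]
Max displacement = 3.0000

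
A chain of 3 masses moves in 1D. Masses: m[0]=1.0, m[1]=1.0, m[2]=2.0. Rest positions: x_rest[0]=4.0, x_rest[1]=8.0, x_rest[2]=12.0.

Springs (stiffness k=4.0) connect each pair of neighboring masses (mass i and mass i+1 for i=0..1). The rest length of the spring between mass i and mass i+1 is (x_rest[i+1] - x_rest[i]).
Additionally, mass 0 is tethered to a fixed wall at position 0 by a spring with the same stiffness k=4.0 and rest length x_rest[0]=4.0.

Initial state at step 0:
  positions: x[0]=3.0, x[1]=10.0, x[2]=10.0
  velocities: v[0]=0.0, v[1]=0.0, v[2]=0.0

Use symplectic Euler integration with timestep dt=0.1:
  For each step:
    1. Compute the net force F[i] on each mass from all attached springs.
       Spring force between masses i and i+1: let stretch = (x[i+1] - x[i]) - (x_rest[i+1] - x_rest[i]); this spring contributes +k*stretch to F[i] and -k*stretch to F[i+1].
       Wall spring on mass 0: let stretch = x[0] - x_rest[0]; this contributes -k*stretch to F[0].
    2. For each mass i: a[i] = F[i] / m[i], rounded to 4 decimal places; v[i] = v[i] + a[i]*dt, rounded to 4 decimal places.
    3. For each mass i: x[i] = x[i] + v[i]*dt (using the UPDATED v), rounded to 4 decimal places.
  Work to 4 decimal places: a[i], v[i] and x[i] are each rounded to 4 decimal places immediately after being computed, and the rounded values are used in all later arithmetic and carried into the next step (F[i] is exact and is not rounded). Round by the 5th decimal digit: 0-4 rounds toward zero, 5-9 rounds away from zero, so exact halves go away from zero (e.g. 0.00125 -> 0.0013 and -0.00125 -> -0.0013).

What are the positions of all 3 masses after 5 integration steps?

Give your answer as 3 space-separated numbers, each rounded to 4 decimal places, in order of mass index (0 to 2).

Answer: 4.6460 6.8175 10.9691

Derivation:
Step 0: x=[3.0000 10.0000 10.0000] v=[0.0000 0.0000 0.0000]
Step 1: x=[3.1600 9.7200 10.0800] v=[1.6000 -2.8000 0.8000]
Step 2: x=[3.4560 9.1920 10.2328] v=[2.9600 -5.2800 1.5280]
Step 3: x=[3.8432 8.4762 10.4448] v=[3.8720 -7.1581 2.1198]
Step 4: x=[4.2620 7.6538 10.6974] v=[4.1879 -8.2239 2.5261]
Step 5: x=[4.6460 6.8175 10.9691] v=[3.8398 -8.3632 2.7174]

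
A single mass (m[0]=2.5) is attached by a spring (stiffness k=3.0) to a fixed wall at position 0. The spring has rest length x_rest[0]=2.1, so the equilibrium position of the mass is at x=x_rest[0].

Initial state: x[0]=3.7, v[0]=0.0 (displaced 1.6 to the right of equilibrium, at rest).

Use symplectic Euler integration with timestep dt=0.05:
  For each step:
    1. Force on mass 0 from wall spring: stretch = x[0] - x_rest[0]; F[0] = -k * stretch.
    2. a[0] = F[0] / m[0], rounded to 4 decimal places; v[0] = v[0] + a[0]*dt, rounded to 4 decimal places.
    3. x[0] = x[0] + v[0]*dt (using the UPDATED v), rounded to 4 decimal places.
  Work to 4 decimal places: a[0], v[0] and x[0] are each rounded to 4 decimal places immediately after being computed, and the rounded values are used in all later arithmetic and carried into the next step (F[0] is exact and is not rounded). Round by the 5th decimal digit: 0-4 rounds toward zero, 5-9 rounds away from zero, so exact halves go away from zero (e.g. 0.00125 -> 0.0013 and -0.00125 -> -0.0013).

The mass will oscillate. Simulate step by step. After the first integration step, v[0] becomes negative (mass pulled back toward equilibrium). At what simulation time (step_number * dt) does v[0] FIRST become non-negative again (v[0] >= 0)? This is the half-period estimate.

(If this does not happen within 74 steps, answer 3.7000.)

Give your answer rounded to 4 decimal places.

Answer: 2.9000

Derivation:
Step 0: x=[3.7000] v=[0.0000]
Step 1: x=[3.6952] v=[-0.0960]
Step 2: x=[3.6856] v=[-0.1917]
Step 3: x=[3.6713] v=[-0.2868]
Step 4: x=[3.6522] v=[-0.3811]
Step 5: x=[3.6285] v=[-0.4742]
Step 6: x=[3.6002] v=[-0.5659]
Step 7: x=[3.5674] v=[-0.6559]
Step 8: x=[3.5302] v=[-0.7439]
Step 9: x=[3.4887] v=[-0.8297]
Step 10: x=[3.4431] v=[-0.9130]
Step 11: x=[3.3934] v=[-0.9936]
Step 12: x=[3.3398] v=[-1.0712]
Step 13: x=[3.2825] v=[-1.1456]
Step 14: x=[3.2217] v=[-1.2166]
Step 15: x=[3.1575] v=[-1.2839]
Step 16: x=[3.0901] v=[-1.3474]
Step 17: x=[3.0198] v=[-1.4068]
Step 18: x=[2.9467] v=[-1.4620]
Step 19: x=[2.8711] v=[-1.5128]
Step 20: x=[2.7931] v=[-1.5591]
Step 21: x=[2.7131] v=[-1.6007]
Step 22: x=[2.6312] v=[-1.6375]
Step 23: x=[2.5477] v=[-1.6694]
Step 24: x=[2.4629] v=[-1.6963]
Step 25: x=[2.3770] v=[-1.7181]
Step 26: x=[2.2903] v=[-1.7347]
Step 27: x=[2.2030] v=[-1.7461]
Step 28: x=[2.1154] v=[-1.7523]
Step 29: x=[2.0277] v=[-1.7532]
Step 30: x=[1.9403] v=[-1.7489]
Step 31: x=[1.8533] v=[-1.7393]
Step 32: x=[1.7671] v=[-1.7245]
Step 33: x=[1.6819] v=[-1.7045]
Step 34: x=[1.5979] v=[-1.6794]
Step 35: x=[1.5154] v=[-1.6493]
Step 36: x=[1.4347] v=[-1.6142]
Step 37: x=[1.3560] v=[-1.5743]
Step 38: x=[1.2795] v=[-1.5297]
Step 39: x=[1.2055] v=[-1.4805]
Step 40: x=[1.1342] v=[-1.4268]
Step 41: x=[1.0658] v=[-1.3689]
Step 42: x=[1.0005] v=[-1.3069]
Step 43: x=[0.9385] v=[-1.2409]
Step 44: x=[0.8799] v=[-1.1712]
Step 45: x=[0.8250] v=[-1.0980]
Step 46: x=[0.7739] v=[-1.0215]
Step 47: x=[0.7268] v=[-0.9419]
Step 48: x=[0.6838] v=[-0.8595]
Step 49: x=[0.6451] v=[-0.7745]
Step 50: x=[0.6107] v=[-0.6872]
Step 51: x=[0.5808] v=[-0.5978]
Step 52: x=[0.5555] v=[-0.5067]
Step 53: x=[0.5348] v=[-0.4140]
Step 54: x=[0.5188] v=[-0.3201]
Step 55: x=[0.5075] v=[-0.2252]
Step 56: x=[0.5010] v=[-0.1297]
Step 57: x=[0.4993] v=[-0.0338]
Step 58: x=[0.5024] v=[0.0622]
First v>=0 after going negative at step 58, time=2.9000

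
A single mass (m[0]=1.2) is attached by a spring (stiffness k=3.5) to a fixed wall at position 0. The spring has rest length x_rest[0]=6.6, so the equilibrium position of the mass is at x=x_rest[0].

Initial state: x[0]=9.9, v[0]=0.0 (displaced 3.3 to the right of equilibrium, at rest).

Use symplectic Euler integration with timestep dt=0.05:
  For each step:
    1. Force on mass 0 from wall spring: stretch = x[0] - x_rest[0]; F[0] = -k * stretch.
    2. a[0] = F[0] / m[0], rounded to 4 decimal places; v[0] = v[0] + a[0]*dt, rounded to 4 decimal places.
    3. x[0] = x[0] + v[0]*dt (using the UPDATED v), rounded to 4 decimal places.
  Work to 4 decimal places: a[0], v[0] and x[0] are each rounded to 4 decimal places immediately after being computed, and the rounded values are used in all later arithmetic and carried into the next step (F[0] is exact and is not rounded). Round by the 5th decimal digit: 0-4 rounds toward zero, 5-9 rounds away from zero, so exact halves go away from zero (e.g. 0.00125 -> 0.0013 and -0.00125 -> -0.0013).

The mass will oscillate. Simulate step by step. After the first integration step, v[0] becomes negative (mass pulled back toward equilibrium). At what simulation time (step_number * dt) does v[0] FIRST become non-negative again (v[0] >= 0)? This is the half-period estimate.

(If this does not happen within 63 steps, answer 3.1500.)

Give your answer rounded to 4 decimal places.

Answer: 1.8500

Derivation:
Step 0: x=[9.9000] v=[0.0000]
Step 1: x=[9.8759] v=[-0.4813]
Step 2: x=[9.8280] v=[-0.9590]
Step 3: x=[9.7565] v=[-1.4298]
Step 4: x=[9.6620] v=[-1.8901]
Step 5: x=[9.5452] v=[-2.3366]
Step 6: x=[9.4069] v=[-2.7661]
Step 7: x=[9.2481] v=[-3.1754]
Step 8: x=[9.0700] v=[-3.5616]
Step 9: x=[8.8739] v=[-3.9218]
Step 10: x=[8.6612] v=[-4.2534]
Step 11: x=[8.4335] v=[-4.5540]
Step 12: x=[8.1924] v=[-4.8214]
Step 13: x=[7.9397] v=[-5.0536]
Step 14: x=[7.6773] v=[-5.2490]
Step 15: x=[7.4070] v=[-5.4061]
Step 16: x=[7.1308] v=[-5.5238]
Step 17: x=[6.8507] v=[-5.6012]
Step 18: x=[6.5688] v=[-5.6378]
Step 19: x=[6.2871] v=[-5.6333]
Step 20: x=[6.0077] v=[-5.5877]
Step 21: x=[5.7326] v=[-5.5013]
Step 22: x=[5.4639] v=[-5.3748]
Step 23: x=[5.2034] v=[-5.2091]
Step 24: x=[4.9531] v=[-5.0054]
Step 25: x=[4.7148] v=[-4.7652]
Step 26: x=[4.4903] v=[-4.4903]
Step 27: x=[4.2812] v=[-4.1826]
Step 28: x=[4.0890] v=[-3.8444]
Step 29: x=[3.9151] v=[-3.4782]
Step 30: x=[3.7608] v=[-3.0867]
Step 31: x=[3.6272] v=[-2.6727]
Step 32: x=[3.5152] v=[-2.2392]
Step 33: x=[3.4257] v=[-1.7893]
Step 34: x=[3.3594] v=[-1.3264]
Step 35: x=[3.3167] v=[-0.8538]
Step 36: x=[3.2980] v=[-0.3750]
Step 37: x=[3.3033] v=[0.1065]
First v>=0 after going negative at step 37, time=1.8500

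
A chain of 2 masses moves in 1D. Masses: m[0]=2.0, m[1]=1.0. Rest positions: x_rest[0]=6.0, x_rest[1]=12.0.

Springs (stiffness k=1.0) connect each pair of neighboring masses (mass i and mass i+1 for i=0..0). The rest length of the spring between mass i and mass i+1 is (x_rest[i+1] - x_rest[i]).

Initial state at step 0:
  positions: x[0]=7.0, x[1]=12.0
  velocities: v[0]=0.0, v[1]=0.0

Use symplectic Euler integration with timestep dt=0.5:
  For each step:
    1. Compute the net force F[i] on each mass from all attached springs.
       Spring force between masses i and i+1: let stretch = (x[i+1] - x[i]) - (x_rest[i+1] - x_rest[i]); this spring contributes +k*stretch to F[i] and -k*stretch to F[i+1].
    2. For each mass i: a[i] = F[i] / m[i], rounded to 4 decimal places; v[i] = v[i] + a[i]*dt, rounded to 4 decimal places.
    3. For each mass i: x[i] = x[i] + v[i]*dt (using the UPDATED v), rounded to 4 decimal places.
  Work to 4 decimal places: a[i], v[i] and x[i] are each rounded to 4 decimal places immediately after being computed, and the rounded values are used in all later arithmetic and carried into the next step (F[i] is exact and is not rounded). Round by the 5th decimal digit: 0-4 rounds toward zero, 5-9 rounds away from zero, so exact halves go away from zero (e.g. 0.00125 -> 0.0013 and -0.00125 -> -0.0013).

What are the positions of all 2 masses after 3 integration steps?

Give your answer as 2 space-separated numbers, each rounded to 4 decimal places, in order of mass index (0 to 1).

Answer: 6.4668 13.0665

Derivation:
Step 0: x=[7.0000 12.0000] v=[0.0000 0.0000]
Step 1: x=[6.8750 12.2500] v=[-0.2500 0.5000]
Step 2: x=[6.6719 12.6563] v=[-0.4063 0.8125]
Step 3: x=[6.4668 13.0665] v=[-0.4102 0.8203]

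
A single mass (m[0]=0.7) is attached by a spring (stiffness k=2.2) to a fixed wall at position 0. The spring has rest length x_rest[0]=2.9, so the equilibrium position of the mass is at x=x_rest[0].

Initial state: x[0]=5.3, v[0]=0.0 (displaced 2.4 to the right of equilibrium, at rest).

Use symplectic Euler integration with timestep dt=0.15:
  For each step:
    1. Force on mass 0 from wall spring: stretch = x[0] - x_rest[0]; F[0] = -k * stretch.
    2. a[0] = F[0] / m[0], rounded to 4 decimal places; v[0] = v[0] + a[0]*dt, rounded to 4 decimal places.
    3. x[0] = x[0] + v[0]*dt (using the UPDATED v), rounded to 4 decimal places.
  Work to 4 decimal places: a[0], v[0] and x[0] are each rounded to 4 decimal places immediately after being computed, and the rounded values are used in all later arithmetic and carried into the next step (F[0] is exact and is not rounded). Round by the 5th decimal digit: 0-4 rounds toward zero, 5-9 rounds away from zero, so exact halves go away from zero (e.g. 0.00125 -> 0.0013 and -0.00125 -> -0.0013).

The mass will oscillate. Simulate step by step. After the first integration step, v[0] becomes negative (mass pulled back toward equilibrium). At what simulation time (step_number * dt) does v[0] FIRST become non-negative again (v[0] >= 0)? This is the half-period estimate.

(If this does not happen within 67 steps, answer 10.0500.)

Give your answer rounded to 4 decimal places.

Answer: 1.8000

Derivation:
Step 0: x=[5.3000] v=[0.0000]
Step 1: x=[5.1303] v=[-1.1314]
Step 2: x=[4.8029] v=[-2.1828]
Step 3: x=[4.3409] v=[-3.0799]
Step 4: x=[3.7770] v=[-3.7592]
Step 5: x=[3.1511] v=[-4.1726]
Step 6: x=[2.5075] v=[-4.2910]
Step 7: x=[1.8916] v=[-4.1060]
Step 8: x=[1.3470] v=[-3.6306]
Step 9: x=[0.9122] v=[-2.8985]
Step 10: x=[0.6180] v=[-1.9614]
Step 11: x=[0.4852] v=[-0.8856]
Step 12: x=[0.5231] v=[0.2528]
First v>=0 after going negative at step 12, time=1.8000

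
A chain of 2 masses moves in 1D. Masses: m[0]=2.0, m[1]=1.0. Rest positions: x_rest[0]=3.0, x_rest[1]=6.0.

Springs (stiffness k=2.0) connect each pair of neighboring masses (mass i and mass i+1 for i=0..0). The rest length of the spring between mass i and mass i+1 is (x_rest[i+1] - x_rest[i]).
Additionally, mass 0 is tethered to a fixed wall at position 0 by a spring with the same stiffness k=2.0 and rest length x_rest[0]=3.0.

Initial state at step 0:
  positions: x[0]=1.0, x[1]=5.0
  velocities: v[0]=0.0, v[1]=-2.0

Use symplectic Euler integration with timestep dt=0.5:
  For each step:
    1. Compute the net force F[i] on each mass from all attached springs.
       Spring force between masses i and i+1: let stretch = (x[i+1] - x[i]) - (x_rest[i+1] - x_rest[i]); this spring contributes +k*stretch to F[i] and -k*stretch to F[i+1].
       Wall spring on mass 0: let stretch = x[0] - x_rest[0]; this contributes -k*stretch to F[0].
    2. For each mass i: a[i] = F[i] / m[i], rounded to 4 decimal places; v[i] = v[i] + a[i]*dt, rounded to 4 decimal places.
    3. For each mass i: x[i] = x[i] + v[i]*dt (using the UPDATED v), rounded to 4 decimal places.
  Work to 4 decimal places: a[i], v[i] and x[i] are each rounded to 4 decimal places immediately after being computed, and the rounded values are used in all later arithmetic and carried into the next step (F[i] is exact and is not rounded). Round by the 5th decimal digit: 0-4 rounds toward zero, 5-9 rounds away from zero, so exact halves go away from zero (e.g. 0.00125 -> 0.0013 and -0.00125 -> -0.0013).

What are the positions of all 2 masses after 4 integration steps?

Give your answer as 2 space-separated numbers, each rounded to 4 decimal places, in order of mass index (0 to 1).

Step 0: x=[1.0000 5.0000] v=[0.0000 -2.0000]
Step 1: x=[1.7500 3.5000] v=[1.5000 -3.0000]
Step 2: x=[2.5000 2.6250] v=[1.5000 -1.7500]
Step 3: x=[2.6563 3.1875] v=[0.3125 1.1250]
Step 4: x=[2.2813 4.9844] v=[-0.7501 3.5938]

Answer: 2.2813 4.9844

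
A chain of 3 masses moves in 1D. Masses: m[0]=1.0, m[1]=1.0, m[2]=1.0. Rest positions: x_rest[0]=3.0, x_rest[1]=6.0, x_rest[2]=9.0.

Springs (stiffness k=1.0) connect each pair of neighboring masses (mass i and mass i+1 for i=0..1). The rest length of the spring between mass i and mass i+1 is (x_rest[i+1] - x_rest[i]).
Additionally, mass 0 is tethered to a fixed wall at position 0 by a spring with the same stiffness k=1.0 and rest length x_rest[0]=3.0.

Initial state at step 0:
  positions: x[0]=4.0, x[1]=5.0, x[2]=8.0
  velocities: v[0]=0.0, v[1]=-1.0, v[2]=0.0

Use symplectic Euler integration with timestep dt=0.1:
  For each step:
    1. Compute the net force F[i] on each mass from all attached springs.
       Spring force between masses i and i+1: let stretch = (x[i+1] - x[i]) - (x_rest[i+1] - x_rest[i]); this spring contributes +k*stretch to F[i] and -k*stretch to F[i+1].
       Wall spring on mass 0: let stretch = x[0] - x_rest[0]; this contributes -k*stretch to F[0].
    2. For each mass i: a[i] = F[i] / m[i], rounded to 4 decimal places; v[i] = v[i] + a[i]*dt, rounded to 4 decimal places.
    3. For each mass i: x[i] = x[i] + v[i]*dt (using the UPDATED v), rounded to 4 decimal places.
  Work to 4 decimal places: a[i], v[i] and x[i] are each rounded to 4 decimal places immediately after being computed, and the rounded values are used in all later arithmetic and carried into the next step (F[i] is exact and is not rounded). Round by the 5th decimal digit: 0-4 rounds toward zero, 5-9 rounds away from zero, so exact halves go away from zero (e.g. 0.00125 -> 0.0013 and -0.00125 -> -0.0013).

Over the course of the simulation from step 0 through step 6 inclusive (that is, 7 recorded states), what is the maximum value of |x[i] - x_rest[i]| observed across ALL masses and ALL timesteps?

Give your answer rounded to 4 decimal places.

Step 0: x=[4.0000 5.0000 8.0000] v=[0.0000 -1.0000 0.0000]
Step 1: x=[3.9700 4.9200 8.0000] v=[-0.3000 -0.8000 0.0000]
Step 2: x=[3.9098 4.8613 7.9992] v=[-0.6020 -0.5870 -0.0080]
Step 3: x=[3.8200 4.8245 7.9970] v=[-0.8978 -0.3684 -0.0218]
Step 4: x=[3.7021 4.8093 7.9931] v=[-1.1794 -0.1516 -0.0391]
Step 5: x=[3.5582 4.8149 7.9874] v=[-1.4389 0.0561 -0.0575]
Step 6: x=[3.3913 4.8397 7.9799] v=[-1.6691 0.2477 -0.0748]
Max displacement = 1.1907

Answer: 1.1907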